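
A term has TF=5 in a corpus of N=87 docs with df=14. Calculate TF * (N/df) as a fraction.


TF * (N/df)
= 5 * (87/14)
= 5 * 87/14
= 435/14

435/14


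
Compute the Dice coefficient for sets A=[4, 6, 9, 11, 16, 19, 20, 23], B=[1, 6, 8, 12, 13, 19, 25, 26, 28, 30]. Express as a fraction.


A intersect B = [6, 19]
|A intersect B| = 2
|A| = 8, |B| = 10
Dice = 2*2 / (8+10)
= 4 / 18 = 2/9

2/9


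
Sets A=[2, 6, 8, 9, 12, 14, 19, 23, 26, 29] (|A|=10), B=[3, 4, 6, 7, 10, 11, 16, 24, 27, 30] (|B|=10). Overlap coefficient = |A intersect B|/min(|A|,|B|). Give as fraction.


A intersect B = [6]
|A intersect B| = 1
min(|A|, |B|) = min(10, 10) = 10
Overlap = 1 / 10 = 1/10

1/10


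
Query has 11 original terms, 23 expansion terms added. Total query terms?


Original terms: 11
Expansion terms: 23
Total = 11 + 23 = 34

34


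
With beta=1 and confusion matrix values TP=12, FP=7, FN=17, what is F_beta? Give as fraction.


P = TP/(TP+FP) = 12/19 = 12/19
R = TP/(TP+FN) = 12/29 = 12/29
beta^2 = 1^2 = 1
(1 + beta^2) = 2
Numerator = (1+beta^2)*P*R = 288/551
Denominator = beta^2*P + R = 12/19 + 12/29 = 576/551
F_beta = 1/2

1/2


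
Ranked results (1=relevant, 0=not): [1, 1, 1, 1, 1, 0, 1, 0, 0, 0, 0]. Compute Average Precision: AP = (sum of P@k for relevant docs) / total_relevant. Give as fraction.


Computing P@k for each relevant position:
Position 1: relevant, P@1 = 1/1 = 1
Position 2: relevant, P@2 = 2/2 = 1
Position 3: relevant, P@3 = 3/3 = 1
Position 4: relevant, P@4 = 4/4 = 1
Position 5: relevant, P@5 = 5/5 = 1
Position 6: not relevant
Position 7: relevant, P@7 = 6/7 = 6/7
Position 8: not relevant
Position 9: not relevant
Position 10: not relevant
Position 11: not relevant
Sum of P@k = 1 + 1 + 1 + 1 + 1 + 6/7 = 41/7
AP = 41/7 / 6 = 41/42

41/42


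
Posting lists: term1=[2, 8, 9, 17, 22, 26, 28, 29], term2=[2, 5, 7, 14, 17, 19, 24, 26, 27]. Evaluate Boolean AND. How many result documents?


Boolean AND: find intersection of posting lists
term1 docs: [2, 8, 9, 17, 22, 26, 28, 29]
term2 docs: [2, 5, 7, 14, 17, 19, 24, 26, 27]
Intersection: [2, 17, 26]
|intersection| = 3

3


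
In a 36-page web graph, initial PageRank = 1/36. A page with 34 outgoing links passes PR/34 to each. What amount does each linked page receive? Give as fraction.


Initial PR = 1/36 = 1/36
Outlinks = 34
Contribution per link = PR / outlinks
= 1/36 / 34
= 1/1224

1/1224


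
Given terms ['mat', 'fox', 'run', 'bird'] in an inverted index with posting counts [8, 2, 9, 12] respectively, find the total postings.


Summing posting list sizes:
'mat': 8 postings
'fox': 2 postings
'run': 9 postings
'bird': 12 postings
Total = 8 + 2 + 9 + 12 = 31

31


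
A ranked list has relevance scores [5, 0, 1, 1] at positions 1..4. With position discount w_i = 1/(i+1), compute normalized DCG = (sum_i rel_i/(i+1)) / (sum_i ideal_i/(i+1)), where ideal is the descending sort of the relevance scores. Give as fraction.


Position discount weights w_i = 1/(i+1) for i=1..4:
Weights = [1/2, 1/3, 1/4, 1/5]
Actual relevance: [5, 0, 1, 1]
DCG = 5/2 + 0/3 + 1/4 + 1/5 = 59/20
Ideal relevance (sorted desc): [5, 1, 1, 0]
Ideal DCG = 5/2 + 1/3 + 1/4 + 0/5 = 37/12
nDCG = DCG / ideal_DCG = 59/20 / 37/12 = 177/185

177/185


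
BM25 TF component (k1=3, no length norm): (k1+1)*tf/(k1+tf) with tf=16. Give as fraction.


BM25 TF component = (k1+1)*tf / (k1+tf)
k1 = 3, tf = 16
Numerator = (3+1)*16 = 64
Denominator = 3 + 16 = 19
= 64/19 = 64/19

64/19


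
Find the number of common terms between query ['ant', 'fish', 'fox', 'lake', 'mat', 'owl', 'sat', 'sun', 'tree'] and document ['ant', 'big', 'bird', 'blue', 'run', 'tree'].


Query terms: ['ant', 'fish', 'fox', 'lake', 'mat', 'owl', 'sat', 'sun', 'tree']
Document terms: ['ant', 'big', 'bird', 'blue', 'run', 'tree']
Common terms: ['ant', 'tree']
Overlap count = 2

2


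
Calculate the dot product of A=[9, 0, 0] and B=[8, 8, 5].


Dot product = sum of element-wise products
A[0]*B[0] = 9*8 = 72
A[1]*B[1] = 0*8 = 0
A[2]*B[2] = 0*5 = 0
Sum = 72 + 0 + 0 = 72

72


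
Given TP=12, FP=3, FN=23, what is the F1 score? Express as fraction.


F1 = 2 * P * R / (P + R)
P = TP/(TP+FP) = 12/15 = 4/5
R = TP/(TP+FN) = 12/35 = 12/35
2 * P * R = 2 * 4/5 * 12/35 = 96/175
P + R = 4/5 + 12/35 = 8/7
F1 = 96/175 / 8/7 = 12/25

12/25


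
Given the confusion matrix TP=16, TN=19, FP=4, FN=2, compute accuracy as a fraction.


Accuracy = (TP + TN) / (TP + TN + FP + FN)
TP + TN = 16 + 19 = 35
Total = 16 + 19 + 4 + 2 = 41
Accuracy = 35 / 41 = 35/41

35/41


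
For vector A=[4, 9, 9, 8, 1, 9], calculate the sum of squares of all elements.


|A|^2 = sum of squared components
A[0]^2 = 4^2 = 16
A[1]^2 = 9^2 = 81
A[2]^2 = 9^2 = 81
A[3]^2 = 8^2 = 64
A[4]^2 = 1^2 = 1
A[5]^2 = 9^2 = 81
Sum = 16 + 81 + 81 + 64 + 1 + 81 = 324

324


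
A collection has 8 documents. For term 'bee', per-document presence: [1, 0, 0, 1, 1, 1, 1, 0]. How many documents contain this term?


Checking each document for 'bee':
Doc 1: present
Doc 2: absent
Doc 3: absent
Doc 4: present
Doc 5: present
Doc 6: present
Doc 7: present
Doc 8: absent
df = sum of presences = 1 + 0 + 0 + 1 + 1 + 1 + 1 + 0 = 5

5


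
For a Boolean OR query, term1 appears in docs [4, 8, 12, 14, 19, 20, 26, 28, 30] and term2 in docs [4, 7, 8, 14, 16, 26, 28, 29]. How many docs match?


Boolean OR: find union of posting lists
term1 docs: [4, 8, 12, 14, 19, 20, 26, 28, 30]
term2 docs: [4, 7, 8, 14, 16, 26, 28, 29]
Union: [4, 7, 8, 12, 14, 16, 19, 20, 26, 28, 29, 30]
|union| = 12

12


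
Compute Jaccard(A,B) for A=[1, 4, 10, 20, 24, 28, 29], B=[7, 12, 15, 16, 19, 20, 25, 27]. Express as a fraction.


A intersect B = [20]
|A intersect B| = 1
A union B = [1, 4, 7, 10, 12, 15, 16, 19, 20, 24, 25, 27, 28, 29]
|A union B| = 14
Jaccard = 1/14 = 1/14

1/14


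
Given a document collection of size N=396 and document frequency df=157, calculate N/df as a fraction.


IDF ratio = N / df
= 396 / 157
= 396/157

396/157


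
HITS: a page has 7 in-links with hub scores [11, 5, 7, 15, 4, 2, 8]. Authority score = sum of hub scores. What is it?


Authority = sum of hub scores of in-linkers
In-link 1: hub score = 11
In-link 2: hub score = 5
In-link 3: hub score = 7
In-link 4: hub score = 15
In-link 5: hub score = 4
In-link 6: hub score = 2
In-link 7: hub score = 8
Authority = 11 + 5 + 7 + 15 + 4 + 2 + 8 = 52

52


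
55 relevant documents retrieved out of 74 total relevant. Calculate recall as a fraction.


Recall = retrieved_relevant / total_relevant
= 55 / 74
= 55 / (55 + 19)
= 55/74

55/74


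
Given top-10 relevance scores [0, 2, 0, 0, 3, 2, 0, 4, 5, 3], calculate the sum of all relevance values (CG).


Cumulative Gain = sum of relevance scores
Position 1: rel=0, running sum=0
Position 2: rel=2, running sum=2
Position 3: rel=0, running sum=2
Position 4: rel=0, running sum=2
Position 5: rel=3, running sum=5
Position 6: rel=2, running sum=7
Position 7: rel=0, running sum=7
Position 8: rel=4, running sum=11
Position 9: rel=5, running sum=16
Position 10: rel=3, running sum=19
CG = 19

19


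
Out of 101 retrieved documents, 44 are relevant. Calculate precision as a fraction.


Precision = relevant_retrieved / total_retrieved
= 44 / 101
= 44 / (44 + 57)
= 44/101

44/101


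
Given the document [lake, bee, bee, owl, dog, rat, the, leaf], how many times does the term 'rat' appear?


Document has 8 words
Scanning for 'rat':
Found at positions: [5]
Count = 1

1


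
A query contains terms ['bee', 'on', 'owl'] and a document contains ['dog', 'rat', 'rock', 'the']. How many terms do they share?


Query terms: ['bee', 'on', 'owl']
Document terms: ['dog', 'rat', 'rock', 'the']
Common terms: []
Overlap count = 0

0


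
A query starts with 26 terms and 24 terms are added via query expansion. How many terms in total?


Original terms: 26
Expansion terms: 24
Total = 26 + 24 = 50

50


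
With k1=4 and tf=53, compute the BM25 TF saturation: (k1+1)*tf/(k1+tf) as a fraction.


BM25 TF component = (k1+1)*tf / (k1+tf)
k1 = 4, tf = 53
Numerator = (4+1)*53 = 265
Denominator = 4 + 53 = 57
= 265/57 = 265/57

265/57


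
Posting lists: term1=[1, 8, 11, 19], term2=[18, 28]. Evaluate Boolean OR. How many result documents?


Boolean OR: find union of posting lists
term1 docs: [1, 8, 11, 19]
term2 docs: [18, 28]
Union: [1, 8, 11, 18, 19, 28]
|union| = 6

6


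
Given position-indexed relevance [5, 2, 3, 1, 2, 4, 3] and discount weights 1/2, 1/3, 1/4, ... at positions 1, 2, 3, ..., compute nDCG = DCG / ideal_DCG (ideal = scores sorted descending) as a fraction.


Position discount weights w_i = 1/(i+1) for i=1..7:
Weights = [1/2, 1/3, 1/4, 1/5, 1/6, 1/7, 1/8]
Actual relevance: [5, 2, 3, 1, 2, 4, 3]
DCG = 5/2 + 2/3 + 3/4 + 1/5 + 2/6 + 4/7 + 3/8 = 1511/280
Ideal relevance (sorted desc): [5, 4, 3, 3, 2, 2, 1]
Ideal DCG = 5/2 + 4/3 + 3/4 + 3/5 + 2/6 + 2/7 + 1/8 = 4979/840
nDCG = DCG / ideal_DCG = 1511/280 / 4979/840 = 4533/4979

4533/4979


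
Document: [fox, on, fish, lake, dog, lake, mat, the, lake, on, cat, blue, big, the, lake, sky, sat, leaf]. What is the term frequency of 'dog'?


Document has 18 words
Scanning for 'dog':
Found at positions: [4]
Count = 1

1


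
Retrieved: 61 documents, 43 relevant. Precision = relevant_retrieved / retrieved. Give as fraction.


Precision = relevant_retrieved / total_retrieved
= 43 / 61
= 43 / (43 + 18)
= 43/61

43/61


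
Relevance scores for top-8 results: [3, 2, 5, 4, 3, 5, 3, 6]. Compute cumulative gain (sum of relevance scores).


Cumulative Gain = sum of relevance scores
Position 1: rel=3, running sum=3
Position 2: rel=2, running sum=5
Position 3: rel=5, running sum=10
Position 4: rel=4, running sum=14
Position 5: rel=3, running sum=17
Position 6: rel=5, running sum=22
Position 7: rel=3, running sum=25
Position 8: rel=6, running sum=31
CG = 31

31


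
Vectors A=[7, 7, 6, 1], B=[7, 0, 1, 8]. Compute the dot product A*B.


Dot product = sum of element-wise products
A[0]*B[0] = 7*7 = 49
A[1]*B[1] = 7*0 = 0
A[2]*B[2] = 6*1 = 6
A[3]*B[3] = 1*8 = 8
Sum = 49 + 0 + 6 + 8 = 63

63


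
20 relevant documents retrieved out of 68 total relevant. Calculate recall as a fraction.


Recall = retrieved_relevant / total_relevant
= 20 / 68
= 20 / (20 + 48)
= 5/17

5/17


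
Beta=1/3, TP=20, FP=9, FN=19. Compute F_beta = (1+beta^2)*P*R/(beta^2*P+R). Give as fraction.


P = TP/(TP+FP) = 20/29 = 20/29
R = TP/(TP+FN) = 20/39 = 20/39
beta^2 = 1/3^2 = 1/9
(1 + beta^2) = 10/9
Numerator = (1+beta^2)*P*R = 4000/10179
Denominator = beta^2*P + R = 20/261 + 20/39 = 2000/3393
F_beta = 2/3

2/3


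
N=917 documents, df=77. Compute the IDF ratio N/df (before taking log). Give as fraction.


IDF ratio = N / df
= 917 / 77
= 131/11

131/11


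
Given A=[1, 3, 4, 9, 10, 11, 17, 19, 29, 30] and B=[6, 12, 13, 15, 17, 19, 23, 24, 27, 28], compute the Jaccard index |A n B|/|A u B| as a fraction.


A intersect B = [17, 19]
|A intersect B| = 2
A union B = [1, 3, 4, 6, 9, 10, 11, 12, 13, 15, 17, 19, 23, 24, 27, 28, 29, 30]
|A union B| = 18
Jaccard = 2/18 = 1/9

1/9


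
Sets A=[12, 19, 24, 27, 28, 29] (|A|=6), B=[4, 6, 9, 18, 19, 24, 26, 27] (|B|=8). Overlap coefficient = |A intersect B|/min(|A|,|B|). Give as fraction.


A intersect B = [19, 24, 27]
|A intersect B| = 3
min(|A|, |B|) = min(6, 8) = 6
Overlap = 3 / 6 = 1/2

1/2


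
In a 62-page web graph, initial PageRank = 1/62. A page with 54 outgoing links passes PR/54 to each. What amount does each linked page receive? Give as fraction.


Initial PR = 1/62 = 1/62
Outlinks = 54
Contribution per link = PR / outlinks
= 1/62 / 54
= 1/3348

1/3348


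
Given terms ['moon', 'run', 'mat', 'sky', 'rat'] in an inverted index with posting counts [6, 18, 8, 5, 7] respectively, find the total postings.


Summing posting list sizes:
'moon': 6 postings
'run': 18 postings
'mat': 8 postings
'sky': 5 postings
'rat': 7 postings
Total = 6 + 18 + 8 + 5 + 7 = 44

44


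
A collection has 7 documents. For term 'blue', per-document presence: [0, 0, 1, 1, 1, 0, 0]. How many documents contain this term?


Checking each document for 'blue':
Doc 1: absent
Doc 2: absent
Doc 3: present
Doc 4: present
Doc 5: present
Doc 6: absent
Doc 7: absent
df = sum of presences = 0 + 0 + 1 + 1 + 1 + 0 + 0 = 3

3


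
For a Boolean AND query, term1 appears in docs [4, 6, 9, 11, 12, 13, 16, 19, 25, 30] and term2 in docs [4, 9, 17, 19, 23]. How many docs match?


Boolean AND: find intersection of posting lists
term1 docs: [4, 6, 9, 11, 12, 13, 16, 19, 25, 30]
term2 docs: [4, 9, 17, 19, 23]
Intersection: [4, 9, 19]
|intersection| = 3

3


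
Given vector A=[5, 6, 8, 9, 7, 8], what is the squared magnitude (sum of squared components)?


|A|^2 = sum of squared components
A[0]^2 = 5^2 = 25
A[1]^2 = 6^2 = 36
A[2]^2 = 8^2 = 64
A[3]^2 = 9^2 = 81
A[4]^2 = 7^2 = 49
A[5]^2 = 8^2 = 64
Sum = 25 + 36 + 64 + 81 + 49 + 64 = 319

319


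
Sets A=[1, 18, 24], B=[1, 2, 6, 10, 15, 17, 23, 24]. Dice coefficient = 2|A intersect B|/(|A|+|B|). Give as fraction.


A intersect B = [1, 24]
|A intersect B| = 2
|A| = 3, |B| = 8
Dice = 2*2 / (3+8)
= 4 / 11 = 4/11

4/11


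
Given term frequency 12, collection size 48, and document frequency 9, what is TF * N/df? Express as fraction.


TF * (N/df)
= 12 * (48/9)
= 12 * 16/3
= 64

64


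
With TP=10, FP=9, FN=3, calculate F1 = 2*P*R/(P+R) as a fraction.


F1 = 2 * P * R / (P + R)
P = TP/(TP+FP) = 10/19 = 10/19
R = TP/(TP+FN) = 10/13 = 10/13
2 * P * R = 2 * 10/19 * 10/13 = 200/247
P + R = 10/19 + 10/13 = 320/247
F1 = 200/247 / 320/247 = 5/8

5/8


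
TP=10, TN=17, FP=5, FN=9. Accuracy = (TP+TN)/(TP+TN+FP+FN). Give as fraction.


Accuracy = (TP + TN) / (TP + TN + FP + FN)
TP + TN = 10 + 17 = 27
Total = 10 + 17 + 5 + 9 = 41
Accuracy = 27 / 41 = 27/41

27/41


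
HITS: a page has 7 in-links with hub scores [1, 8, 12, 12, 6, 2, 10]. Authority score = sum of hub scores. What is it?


Authority = sum of hub scores of in-linkers
In-link 1: hub score = 1
In-link 2: hub score = 8
In-link 3: hub score = 12
In-link 4: hub score = 12
In-link 5: hub score = 6
In-link 6: hub score = 2
In-link 7: hub score = 10
Authority = 1 + 8 + 12 + 12 + 6 + 2 + 10 = 51

51


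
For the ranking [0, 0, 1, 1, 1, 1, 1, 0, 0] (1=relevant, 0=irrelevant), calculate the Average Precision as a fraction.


Computing P@k for each relevant position:
Position 1: not relevant
Position 2: not relevant
Position 3: relevant, P@3 = 1/3 = 1/3
Position 4: relevant, P@4 = 2/4 = 1/2
Position 5: relevant, P@5 = 3/5 = 3/5
Position 6: relevant, P@6 = 4/6 = 2/3
Position 7: relevant, P@7 = 5/7 = 5/7
Position 8: not relevant
Position 9: not relevant
Sum of P@k = 1/3 + 1/2 + 3/5 + 2/3 + 5/7 = 197/70
AP = 197/70 / 5 = 197/350

197/350


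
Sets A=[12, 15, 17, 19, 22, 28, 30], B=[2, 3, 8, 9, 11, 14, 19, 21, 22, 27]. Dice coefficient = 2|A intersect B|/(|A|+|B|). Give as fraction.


A intersect B = [19, 22]
|A intersect B| = 2
|A| = 7, |B| = 10
Dice = 2*2 / (7+10)
= 4 / 17 = 4/17

4/17


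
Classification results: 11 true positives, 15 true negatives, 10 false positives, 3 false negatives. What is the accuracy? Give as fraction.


Accuracy = (TP + TN) / (TP + TN + FP + FN)
TP + TN = 11 + 15 = 26
Total = 11 + 15 + 10 + 3 = 39
Accuracy = 26 / 39 = 2/3

2/3


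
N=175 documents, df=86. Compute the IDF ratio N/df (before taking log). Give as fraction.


IDF ratio = N / df
= 175 / 86
= 175/86

175/86


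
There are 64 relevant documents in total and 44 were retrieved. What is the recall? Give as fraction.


Recall = retrieved_relevant / total_relevant
= 44 / 64
= 44 / (44 + 20)
= 11/16

11/16


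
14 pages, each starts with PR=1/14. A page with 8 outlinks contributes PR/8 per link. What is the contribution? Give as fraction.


Initial PR = 1/14 = 1/14
Outlinks = 8
Contribution per link = PR / outlinks
= 1/14 / 8
= 1/112

1/112


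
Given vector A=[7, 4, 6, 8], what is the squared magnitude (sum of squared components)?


|A|^2 = sum of squared components
A[0]^2 = 7^2 = 49
A[1]^2 = 4^2 = 16
A[2]^2 = 6^2 = 36
A[3]^2 = 8^2 = 64
Sum = 49 + 16 + 36 + 64 = 165

165


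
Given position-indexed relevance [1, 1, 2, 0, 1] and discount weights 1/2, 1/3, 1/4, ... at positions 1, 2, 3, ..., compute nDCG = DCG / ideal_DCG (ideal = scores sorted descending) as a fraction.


Position discount weights w_i = 1/(i+1) for i=1..5:
Weights = [1/2, 1/3, 1/4, 1/5, 1/6]
Actual relevance: [1, 1, 2, 0, 1]
DCG = 1/2 + 1/3 + 2/4 + 0/5 + 1/6 = 3/2
Ideal relevance (sorted desc): [2, 1, 1, 1, 0]
Ideal DCG = 2/2 + 1/3 + 1/4 + 1/5 + 0/6 = 107/60
nDCG = DCG / ideal_DCG = 3/2 / 107/60 = 90/107

90/107


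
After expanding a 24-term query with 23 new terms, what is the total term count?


Original terms: 24
Expansion terms: 23
Total = 24 + 23 = 47

47


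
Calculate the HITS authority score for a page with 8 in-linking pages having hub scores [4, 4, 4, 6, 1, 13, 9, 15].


Authority = sum of hub scores of in-linkers
In-link 1: hub score = 4
In-link 2: hub score = 4
In-link 3: hub score = 4
In-link 4: hub score = 6
In-link 5: hub score = 1
In-link 6: hub score = 13
In-link 7: hub score = 9
In-link 8: hub score = 15
Authority = 4 + 4 + 4 + 6 + 1 + 13 + 9 + 15 = 56

56


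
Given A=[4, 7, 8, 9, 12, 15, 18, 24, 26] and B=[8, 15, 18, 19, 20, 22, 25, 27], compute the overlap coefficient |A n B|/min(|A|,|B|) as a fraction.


A intersect B = [8, 15, 18]
|A intersect B| = 3
min(|A|, |B|) = min(9, 8) = 8
Overlap = 3 / 8 = 3/8

3/8


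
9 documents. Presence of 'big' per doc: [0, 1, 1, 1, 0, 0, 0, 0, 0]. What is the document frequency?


Checking each document for 'big':
Doc 1: absent
Doc 2: present
Doc 3: present
Doc 4: present
Doc 5: absent
Doc 6: absent
Doc 7: absent
Doc 8: absent
Doc 9: absent
df = sum of presences = 0 + 1 + 1 + 1 + 0 + 0 + 0 + 0 + 0 = 3

3


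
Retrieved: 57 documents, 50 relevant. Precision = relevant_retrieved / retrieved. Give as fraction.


Precision = relevant_retrieved / total_retrieved
= 50 / 57
= 50 / (50 + 7)
= 50/57

50/57


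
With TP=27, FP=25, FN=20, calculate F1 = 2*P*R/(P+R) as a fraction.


F1 = 2 * P * R / (P + R)
P = TP/(TP+FP) = 27/52 = 27/52
R = TP/(TP+FN) = 27/47 = 27/47
2 * P * R = 2 * 27/52 * 27/47 = 729/1222
P + R = 27/52 + 27/47 = 2673/2444
F1 = 729/1222 / 2673/2444 = 6/11

6/11


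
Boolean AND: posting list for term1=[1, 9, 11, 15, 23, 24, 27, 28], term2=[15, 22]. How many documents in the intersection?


Boolean AND: find intersection of posting lists
term1 docs: [1, 9, 11, 15, 23, 24, 27, 28]
term2 docs: [15, 22]
Intersection: [15]
|intersection| = 1

1


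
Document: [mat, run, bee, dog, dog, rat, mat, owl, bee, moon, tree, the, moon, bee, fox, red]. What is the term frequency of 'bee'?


Document has 16 words
Scanning for 'bee':
Found at positions: [2, 8, 13]
Count = 3

3


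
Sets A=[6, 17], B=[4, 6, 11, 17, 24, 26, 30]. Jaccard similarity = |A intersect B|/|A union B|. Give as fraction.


A intersect B = [6, 17]
|A intersect B| = 2
A union B = [4, 6, 11, 17, 24, 26, 30]
|A union B| = 7
Jaccard = 2/7 = 2/7

2/7


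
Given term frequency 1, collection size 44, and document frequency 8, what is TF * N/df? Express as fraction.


TF * (N/df)
= 1 * (44/8)
= 1 * 11/2
= 11/2

11/2


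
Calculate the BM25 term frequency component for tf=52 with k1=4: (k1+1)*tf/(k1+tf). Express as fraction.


BM25 TF component = (k1+1)*tf / (k1+tf)
k1 = 4, tf = 52
Numerator = (4+1)*52 = 260
Denominator = 4 + 52 = 56
= 260/56 = 65/14

65/14


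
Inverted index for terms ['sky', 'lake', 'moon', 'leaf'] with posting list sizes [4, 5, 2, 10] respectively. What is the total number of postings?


Summing posting list sizes:
'sky': 4 postings
'lake': 5 postings
'moon': 2 postings
'leaf': 10 postings
Total = 4 + 5 + 2 + 10 = 21

21


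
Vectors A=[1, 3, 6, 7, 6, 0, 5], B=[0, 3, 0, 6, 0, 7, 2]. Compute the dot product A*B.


Dot product = sum of element-wise products
A[0]*B[0] = 1*0 = 0
A[1]*B[1] = 3*3 = 9
A[2]*B[2] = 6*0 = 0
A[3]*B[3] = 7*6 = 42
A[4]*B[4] = 6*0 = 0
A[5]*B[5] = 0*7 = 0
A[6]*B[6] = 5*2 = 10
Sum = 0 + 9 + 0 + 42 + 0 + 0 + 10 = 61

61


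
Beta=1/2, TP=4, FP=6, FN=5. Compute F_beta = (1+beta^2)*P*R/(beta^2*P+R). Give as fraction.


P = TP/(TP+FP) = 4/10 = 2/5
R = TP/(TP+FN) = 4/9 = 4/9
beta^2 = 1/2^2 = 1/4
(1 + beta^2) = 5/4
Numerator = (1+beta^2)*P*R = 2/9
Denominator = beta^2*P + R = 1/10 + 4/9 = 49/90
F_beta = 20/49

20/49


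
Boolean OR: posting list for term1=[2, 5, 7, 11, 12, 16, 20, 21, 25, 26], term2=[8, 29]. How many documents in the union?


Boolean OR: find union of posting lists
term1 docs: [2, 5, 7, 11, 12, 16, 20, 21, 25, 26]
term2 docs: [8, 29]
Union: [2, 5, 7, 8, 11, 12, 16, 20, 21, 25, 26, 29]
|union| = 12

12


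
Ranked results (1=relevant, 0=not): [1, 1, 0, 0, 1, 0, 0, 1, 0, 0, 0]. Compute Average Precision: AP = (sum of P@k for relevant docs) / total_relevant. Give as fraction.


Computing P@k for each relevant position:
Position 1: relevant, P@1 = 1/1 = 1
Position 2: relevant, P@2 = 2/2 = 1
Position 3: not relevant
Position 4: not relevant
Position 5: relevant, P@5 = 3/5 = 3/5
Position 6: not relevant
Position 7: not relevant
Position 8: relevant, P@8 = 4/8 = 1/2
Position 9: not relevant
Position 10: not relevant
Position 11: not relevant
Sum of P@k = 1 + 1 + 3/5 + 1/2 = 31/10
AP = 31/10 / 4 = 31/40

31/40


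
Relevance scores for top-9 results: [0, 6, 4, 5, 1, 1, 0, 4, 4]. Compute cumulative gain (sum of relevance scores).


Cumulative Gain = sum of relevance scores
Position 1: rel=0, running sum=0
Position 2: rel=6, running sum=6
Position 3: rel=4, running sum=10
Position 4: rel=5, running sum=15
Position 5: rel=1, running sum=16
Position 6: rel=1, running sum=17
Position 7: rel=0, running sum=17
Position 8: rel=4, running sum=21
Position 9: rel=4, running sum=25
CG = 25

25


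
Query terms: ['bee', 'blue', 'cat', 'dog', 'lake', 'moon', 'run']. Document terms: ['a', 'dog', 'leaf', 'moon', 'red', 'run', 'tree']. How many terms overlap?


Query terms: ['bee', 'blue', 'cat', 'dog', 'lake', 'moon', 'run']
Document terms: ['a', 'dog', 'leaf', 'moon', 'red', 'run', 'tree']
Common terms: ['dog', 'moon', 'run']
Overlap count = 3

3


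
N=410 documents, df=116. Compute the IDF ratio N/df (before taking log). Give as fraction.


IDF ratio = N / df
= 410 / 116
= 205/58

205/58


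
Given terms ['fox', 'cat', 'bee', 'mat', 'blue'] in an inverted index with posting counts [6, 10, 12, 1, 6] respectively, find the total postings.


Summing posting list sizes:
'fox': 6 postings
'cat': 10 postings
'bee': 12 postings
'mat': 1 postings
'blue': 6 postings
Total = 6 + 10 + 12 + 1 + 6 = 35

35


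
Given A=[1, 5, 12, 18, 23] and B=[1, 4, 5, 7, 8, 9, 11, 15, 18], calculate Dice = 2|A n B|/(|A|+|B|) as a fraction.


A intersect B = [1, 5, 18]
|A intersect B| = 3
|A| = 5, |B| = 9
Dice = 2*3 / (5+9)
= 6 / 14 = 3/7

3/7


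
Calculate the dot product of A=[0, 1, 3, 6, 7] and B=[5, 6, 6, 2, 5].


Dot product = sum of element-wise products
A[0]*B[0] = 0*5 = 0
A[1]*B[1] = 1*6 = 6
A[2]*B[2] = 3*6 = 18
A[3]*B[3] = 6*2 = 12
A[4]*B[4] = 7*5 = 35
Sum = 0 + 6 + 18 + 12 + 35 = 71

71


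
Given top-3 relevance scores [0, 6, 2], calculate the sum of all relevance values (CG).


Cumulative Gain = sum of relevance scores
Position 1: rel=0, running sum=0
Position 2: rel=6, running sum=6
Position 3: rel=2, running sum=8
CG = 8

8


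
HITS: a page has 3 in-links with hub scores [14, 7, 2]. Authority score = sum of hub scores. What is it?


Authority = sum of hub scores of in-linkers
In-link 1: hub score = 14
In-link 2: hub score = 7
In-link 3: hub score = 2
Authority = 14 + 7 + 2 = 23

23


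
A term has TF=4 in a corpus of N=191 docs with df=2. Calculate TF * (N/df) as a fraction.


TF * (N/df)
= 4 * (191/2)
= 4 * 191/2
= 382

382


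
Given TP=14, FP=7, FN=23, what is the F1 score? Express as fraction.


F1 = 2 * P * R / (P + R)
P = TP/(TP+FP) = 14/21 = 2/3
R = TP/(TP+FN) = 14/37 = 14/37
2 * P * R = 2 * 2/3 * 14/37 = 56/111
P + R = 2/3 + 14/37 = 116/111
F1 = 56/111 / 116/111 = 14/29

14/29


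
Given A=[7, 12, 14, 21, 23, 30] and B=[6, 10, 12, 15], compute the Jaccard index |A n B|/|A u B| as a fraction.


A intersect B = [12]
|A intersect B| = 1
A union B = [6, 7, 10, 12, 14, 15, 21, 23, 30]
|A union B| = 9
Jaccard = 1/9 = 1/9

1/9


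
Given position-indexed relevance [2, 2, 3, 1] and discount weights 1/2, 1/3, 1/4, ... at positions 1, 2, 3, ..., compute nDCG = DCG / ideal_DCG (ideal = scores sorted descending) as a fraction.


Position discount weights w_i = 1/(i+1) for i=1..4:
Weights = [1/2, 1/3, 1/4, 1/5]
Actual relevance: [2, 2, 3, 1]
DCG = 2/2 + 2/3 + 3/4 + 1/5 = 157/60
Ideal relevance (sorted desc): [3, 2, 2, 1]
Ideal DCG = 3/2 + 2/3 + 2/4 + 1/5 = 43/15
nDCG = DCG / ideal_DCG = 157/60 / 43/15 = 157/172

157/172


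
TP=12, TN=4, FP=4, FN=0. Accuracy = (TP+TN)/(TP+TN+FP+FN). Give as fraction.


Accuracy = (TP + TN) / (TP + TN + FP + FN)
TP + TN = 12 + 4 = 16
Total = 12 + 4 + 4 + 0 = 20
Accuracy = 16 / 20 = 4/5

4/5


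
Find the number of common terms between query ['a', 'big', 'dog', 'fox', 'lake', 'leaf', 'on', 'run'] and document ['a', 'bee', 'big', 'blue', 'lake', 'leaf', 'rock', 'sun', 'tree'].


Query terms: ['a', 'big', 'dog', 'fox', 'lake', 'leaf', 'on', 'run']
Document terms: ['a', 'bee', 'big', 'blue', 'lake', 'leaf', 'rock', 'sun', 'tree']
Common terms: ['a', 'big', 'lake', 'leaf']
Overlap count = 4

4


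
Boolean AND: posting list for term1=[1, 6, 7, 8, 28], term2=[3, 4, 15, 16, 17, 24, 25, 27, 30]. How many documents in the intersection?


Boolean AND: find intersection of posting lists
term1 docs: [1, 6, 7, 8, 28]
term2 docs: [3, 4, 15, 16, 17, 24, 25, 27, 30]
Intersection: []
|intersection| = 0

0


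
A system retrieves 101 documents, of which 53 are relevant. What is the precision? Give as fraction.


Precision = relevant_retrieved / total_retrieved
= 53 / 101
= 53 / (53 + 48)
= 53/101

53/101


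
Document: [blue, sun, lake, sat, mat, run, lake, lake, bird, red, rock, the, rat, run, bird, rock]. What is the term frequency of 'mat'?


Document has 16 words
Scanning for 'mat':
Found at positions: [4]
Count = 1

1


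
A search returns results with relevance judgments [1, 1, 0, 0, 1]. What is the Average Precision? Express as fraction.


Computing P@k for each relevant position:
Position 1: relevant, P@1 = 1/1 = 1
Position 2: relevant, P@2 = 2/2 = 1
Position 3: not relevant
Position 4: not relevant
Position 5: relevant, P@5 = 3/5 = 3/5
Sum of P@k = 1 + 1 + 3/5 = 13/5
AP = 13/5 / 3 = 13/15

13/15


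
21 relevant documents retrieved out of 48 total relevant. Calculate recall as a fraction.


Recall = retrieved_relevant / total_relevant
= 21 / 48
= 21 / (21 + 27)
= 7/16

7/16


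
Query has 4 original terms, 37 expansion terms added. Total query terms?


Original terms: 4
Expansion terms: 37
Total = 4 + 37 = 41

41


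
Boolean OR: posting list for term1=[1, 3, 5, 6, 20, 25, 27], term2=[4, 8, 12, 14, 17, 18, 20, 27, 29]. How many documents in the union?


Boolean OR: find union of posting lists
term1 docs: [1, 3, 5, 6, 20, 25, 27]
term2 docs: [4, 8, 12, 14, 17, 18, 20, 27, 29]
Union: [1, 3, 4, 5, 6, 8, 12, 14, 17, 18, 20, 25, 27, 29]
|union| = 14

14


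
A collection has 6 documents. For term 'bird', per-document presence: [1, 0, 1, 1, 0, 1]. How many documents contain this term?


Checking each document for 'bird':
Doc 1: present
Doc 2: absent
Doc 3: present
Doc 4: present
Doc 5: absent
Doc 6: present
df = sum of presences = 1 + 0 + 1 + 1 + 0 + 1 = 4

4


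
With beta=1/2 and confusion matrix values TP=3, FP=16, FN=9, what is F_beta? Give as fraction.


P = TP/(TP+FP) = 3/19 = 3/19
R = TP/(TP+FN) = 3/12 = 1/4
beta^2 = 1/2^2 = 1/4
(1 + beta^2) = 5/4
Numerator = (1+beta^2)*P*R = 15/304
Denominator = beta^2*P + R = 3/76 + 1/4 = 11/38
F_beta = 15/88

15/88


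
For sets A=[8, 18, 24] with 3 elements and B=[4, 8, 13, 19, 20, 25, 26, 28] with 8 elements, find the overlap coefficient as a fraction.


A intersect B = [8]
|A intersect B| = 1
min(|A|, |B|) = min(3, 8) = 3
Overlap = 1 / 3 = 1/3

1/3


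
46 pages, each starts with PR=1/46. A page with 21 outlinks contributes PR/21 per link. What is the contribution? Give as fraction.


Initial PR = 1/46 = 1/46
Outlinks = 21
Contribution per link = PR / outlinks
= 1/46 / 21
= 1/966

1/966


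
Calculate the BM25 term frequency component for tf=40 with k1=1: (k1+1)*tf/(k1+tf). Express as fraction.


BM25 TF component = (k1+1)*tf / (k1+tf)
k1 = 1, tf = 40
Numerator = (1+1)*40 = 80
Denominator = 1 + 40 = 41
= 80/41 = 80/41

80/41


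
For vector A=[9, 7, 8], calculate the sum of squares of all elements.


|A|^2 = sum of squared components
A[0]^2 = 9^2 = 81
A[1]^2 = 7^2 = 49
A[2]^2 = 8^2 = 64
Sum = 81 + 49 + 64 = 194

194


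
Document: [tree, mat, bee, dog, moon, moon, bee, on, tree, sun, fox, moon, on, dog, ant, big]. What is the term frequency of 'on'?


Document has 16 words
Scanning for 'on':
Found at positions: [7, 12]
Count = 2

2


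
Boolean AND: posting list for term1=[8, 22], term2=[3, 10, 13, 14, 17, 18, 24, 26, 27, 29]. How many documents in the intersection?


Boolean AND: find intersection of posting lists
term1 docs: [8, 22]
term2 docs: [3, 10, 13, 14, 17, 18, 24, 26, 27, 29]
Intersection: []
|intersection| = 0

0


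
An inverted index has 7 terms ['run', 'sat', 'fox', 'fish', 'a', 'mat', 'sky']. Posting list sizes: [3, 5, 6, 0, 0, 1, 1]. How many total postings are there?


Summing posting list sizes:
'run': 3 postings
'sat': 5 postings
'fox': 6 postings
'fish': 0 postings
'a': 0 postings
'mat': 1 postings
'sky': 1 postings
Total = 3 + 5 + 6 + 0 + 0 + 1 + 1 = 16

16


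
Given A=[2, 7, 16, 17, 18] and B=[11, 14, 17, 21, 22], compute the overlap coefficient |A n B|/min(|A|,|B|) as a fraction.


A intersect B = [17]
|A intersect B| = 1
min(|A|, |B|) = min(5, 5) = 5
Overlap = 1 / 5 = 1/5

1/5


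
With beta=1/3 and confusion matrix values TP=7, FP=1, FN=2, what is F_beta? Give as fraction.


P = TP/(TP+FP) = 7/8 = 7/8
R = TP/(TP+FN) = 7/9 = 7/9
beta^2 = 1/3^2 = 1/9
(1 + beta^2) = 10/9
Numerator = (1+beta^2)*P*R = 245/324
Denominator = beta^2*P + R = 7/72 + 7/9 = 7/8
F_beta = 70/81

70/81


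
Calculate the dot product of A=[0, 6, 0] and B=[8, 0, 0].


Dot product = sum of element-wise products
A[0]*B[0] = 0*8 = 0
A[1]*B[1] = 6*0 = 0
A[2]*B[2] = 0*0 = 0
Sum = 0 + 0 + 0 = 0

0


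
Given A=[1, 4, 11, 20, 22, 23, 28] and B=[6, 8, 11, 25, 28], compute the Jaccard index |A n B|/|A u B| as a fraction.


A intersect B = [11, 28]
|A intersect B| = 2
A union B = [1, 4, 6, 8, 11, 20, 22, 23, 25, 28]
|A union B| = 10
Jaccard = 2/10 = 1/5

1/5


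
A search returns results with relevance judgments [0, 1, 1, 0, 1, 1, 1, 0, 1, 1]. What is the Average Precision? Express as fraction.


Computing P@k for each relevant position:
Position 1: not relevant
Position 2: relevant, P@2 = 1/2 = 1/2
Position 3: relevant, P@3 = 2/3 = 2/3
Position 4: not relevant
Position 5: relevant, P@5 = 3/5 = 3/5
Position 6: relevant, P@6 = 4/6 = 2/3
Position 7: relevant, P@7 = 5/7 = 5/7
Position 8: not relevant
Position 9: relevant, P@9 = 6/9 = 2/3
Position 10: relevant, P@10 = 7/10 = 7/10
Sum of P@k = 1/2 + 2/3 + 3/5 + 2/3 + 5/7 + 2/3 + 7/10 = 158/35
AP = 158/35 / 7 = 158/245

158/245


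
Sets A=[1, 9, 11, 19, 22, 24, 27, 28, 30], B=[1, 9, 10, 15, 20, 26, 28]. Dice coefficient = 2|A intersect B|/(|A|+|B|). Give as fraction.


A intersect B = [1, 9, 28]
|A intersect B| = 3
|A| = 9, |B| = 7
Dice = 2*3 / (9+7)
= 6 / 16 = 3/8

3/8


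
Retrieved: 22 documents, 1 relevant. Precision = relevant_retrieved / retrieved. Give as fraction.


Precision = relevant_retrieved / total_retrieved
= 1 / 22
= 1 / (1 + 21)
= 1/22

1/22


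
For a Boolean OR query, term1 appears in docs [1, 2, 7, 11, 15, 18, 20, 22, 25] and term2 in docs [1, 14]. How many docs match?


Boolean OR: find union of posting lists
term1 docs: [1, 2, 7, 11, 15, 18, 20, 22, 25]
term2 docs: [1, 14]
Union: [1, 2, 7, 11, 14, 15, 18, 20, 22, 25]
|union| = 10

10


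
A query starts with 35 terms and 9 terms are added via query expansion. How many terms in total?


Original terms: 35
Expansion terms: 9
Total = 35 + 9 = 44

44


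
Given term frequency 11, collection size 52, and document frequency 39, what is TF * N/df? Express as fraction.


TF * (N/df)
= 11 * (52/39)
= 11 * 4/3
= 44/3

44/3


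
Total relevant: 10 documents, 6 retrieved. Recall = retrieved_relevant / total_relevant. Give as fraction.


Recall = retrieved_relevant / total_relevant
= 6 / 10
= 6 / (6 + 4)
= 3/5

3/5


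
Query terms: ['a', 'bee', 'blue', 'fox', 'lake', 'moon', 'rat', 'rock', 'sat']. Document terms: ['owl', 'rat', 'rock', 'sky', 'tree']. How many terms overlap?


Query terms: ['a', 'bee', 'blue', 'fox', 'lake', 'moon', 'rat', 'rock', 'sat']
Document terms: ['owl', 'rat', 'rock', 'sky', 'tree']
Common terms: ['rat', 'rock']
Overlap count = 2

2


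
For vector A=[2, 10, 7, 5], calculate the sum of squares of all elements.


|A|^2 = sum of squared components
A[0]^2 = 2^2 = 4
A[1]^2 = 10^2 = 100
A[2]^2 = 7^2 = 49
A[3]^2 = 5^2 = 25
Sum = 4 + 100 + 49 + 25 = 178

178


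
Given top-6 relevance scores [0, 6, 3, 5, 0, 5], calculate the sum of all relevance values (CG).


Cumulative Gain = sum of relevance scores
Position 1: rel=0, running sum=0
Position 2: rel=6, running sum=6
Position 3: rel=3, running sum=9
Position 4: rel=5, running sum=14
Position 5: rel=0, running sum=14
Position 6: rel=5, running sum=19
CG = 19

19


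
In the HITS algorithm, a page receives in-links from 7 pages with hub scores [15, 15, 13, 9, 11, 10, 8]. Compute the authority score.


Authority = sum of hub scores of in-linkers
In-link 1: hub score = 15
In-link 2: hub score = 15
In-link 3: hub score = 13
In-link 4: hub score = 9
In-link 5: hub score = 11
In-link 6: hub score = 10
In-link 7: hub score = 8
Authority = 15 + 15 + 13 + 9 + 11 + 10 + 8 = 81

81


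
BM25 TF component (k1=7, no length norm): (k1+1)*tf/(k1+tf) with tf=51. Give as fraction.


BM25 TF component = (k1+1)*tf / (k1+tf)
k1 = 7, tf = 51
Numerator = (7+1)*51 = 408
Denominator = 7 + 51 = 58
= 408/58 = 204/29

204/29


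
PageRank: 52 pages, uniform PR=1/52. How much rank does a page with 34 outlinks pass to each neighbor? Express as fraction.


Initial PR = 1/52 = 1/52
Outlinks = 34
Contribution per link = PR / outlinks
= 1/52 / 34
= 1/1768

1/1768


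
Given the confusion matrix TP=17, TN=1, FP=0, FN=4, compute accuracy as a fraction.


Accuracy = (TP + TN) / (TP + TN + FP + FN)
TP + TN = 17 + 1 = 18
Total = 17 + 1 + 0 + 4 = 22
Accuracy = 18 / 22 = 9/11

9/11


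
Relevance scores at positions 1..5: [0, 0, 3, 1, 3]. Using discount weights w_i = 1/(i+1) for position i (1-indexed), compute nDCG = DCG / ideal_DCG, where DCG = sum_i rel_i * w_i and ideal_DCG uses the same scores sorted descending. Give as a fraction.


Position discount weights w_i = 1/(i+1) for i=1..5:
Weights = [1/2, 1/3, 1/4, 1/5, 1/6]
Actual relevance: [0, 0, 3, 1, 3]
DCG = 0/2 + 0/3 + 3/4 + 1/5 + 3/6 = 29/20
Ideal relevance (sorted desc): [3, 3, 1, 0, 0]
Ideal DCG = 3/2 + 3/3 + 1/4 + 0/5 + 0/6 = 11/4
nDCG = DCG / ideal_DCG = 29/20 / 11/4 = 29/55

29/55


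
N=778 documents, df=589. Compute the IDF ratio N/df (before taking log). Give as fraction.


IDF ratio = N / df
= 778 / 589
= 778/589

778/589


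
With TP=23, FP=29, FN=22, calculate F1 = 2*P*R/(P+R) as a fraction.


F1 = 2 * P * R / (P + R)
P = TP/(TP+FP) = 23/52 = 23/52
R = TP/(TP+FN) = 23/45 = 23/45
2 * P * R = 2 * 23/52 * 23/45 = 529/1170
P + R = 23/52 + 23/45 = 2231/2340
F1 = 529/1170 / 2231/2340 = 46/97

46/97


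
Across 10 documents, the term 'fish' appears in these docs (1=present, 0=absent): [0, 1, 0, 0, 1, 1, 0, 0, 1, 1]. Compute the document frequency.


Checking each document for 'fish':
Doc 1: absent
Doc 2: present
Doc 3: absent
Doc 4: absent
Doc 5: present
Doc 6: present
Doc 7: absent
Doc 8: absent
Doc 9: present
Doc 10: present
df = sum of presences = 0 + 1 + 0 + 0 + 1 + 1 + 0 + 0 + 1 + 1 = 5

5


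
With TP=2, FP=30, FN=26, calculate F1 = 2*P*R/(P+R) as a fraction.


F1 = 2 * P * R / (P + R)
P = TP/(TP+FP) = 2/32 = 1/16
R = TP/(TP+FN) = 2/28 = 1/14
2 * P * R = 2 * 1/16 * 1/14 = 1/112
P + R = 1/16 + 1/14 = 15/112
F1 = 1/112 / 15/112 = 1/15

1/15


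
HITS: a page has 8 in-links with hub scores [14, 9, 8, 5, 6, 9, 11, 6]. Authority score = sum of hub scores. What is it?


Authority = sum of hub scores of in-linkers
In-link 1: hub score = 14
In-link 2: hub score = 9
In-link 3: hub score = 8
In-link 4: hub score = 5
In-link 5: hub score = 6
In-link 6: hub score = 9
In-link 7: hub score = 11
In-link 8: hub score = 6
Authority = 14 + 9 + 8 + 5 + 6 + 9 + 11 + 6 = 68

68


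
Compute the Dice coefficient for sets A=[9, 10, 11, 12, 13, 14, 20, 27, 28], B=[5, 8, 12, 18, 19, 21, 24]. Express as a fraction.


A intersect B = [12]
|A intersect B| = 1
|A| = 9, |B| = 7
Dice = 2*1 / (9+7)
= 2 / 16 = 1/8

1/8


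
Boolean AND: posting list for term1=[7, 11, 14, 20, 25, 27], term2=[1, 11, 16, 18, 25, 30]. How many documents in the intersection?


Boolean AND: find intersection of posting lists
term1 docs: [7, 11, 14, 20, 25, 27]
term2 docs: [1, 11, 16, 18, 25, 30]
Intersection: [11, 25]
|intersection| = 2

2


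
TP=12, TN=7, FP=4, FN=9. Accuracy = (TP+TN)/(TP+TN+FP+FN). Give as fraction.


Accuracy = (TP + TN) / (TP + TN + FP + FN)
TP + TN = 12 + 7 = 19
Total = 12 + 7 + 4 + 9 = 32
Accuracy = 19 / 32 = 19/32

19/32


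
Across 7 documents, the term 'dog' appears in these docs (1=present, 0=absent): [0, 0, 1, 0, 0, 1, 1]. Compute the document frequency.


Checking each document for 'dog':
Doc 1: absent
Doc 2: absent
Doc 3: present
Doc 4: absent
Doc 5: absent
Doc 6: present
Doc 7: present
df = sum of presences = 0 + 0 + 1 + 0 + 0 + 1 + 1 = 3

3


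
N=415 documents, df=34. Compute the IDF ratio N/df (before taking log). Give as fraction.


IDF ratio = N / df
= 415 / 34
= 415/34

415/34


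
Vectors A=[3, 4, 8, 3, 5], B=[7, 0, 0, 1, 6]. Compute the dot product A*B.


Dot product = sum of element-wise products
A[0]*B[0] = 3*7 = 21
A[1]*B[1] = 4*0 = 0
A[2]*B[2] = 8*0 = 0
A[3]*B[3] = 3*1 = 3
A[4]*B[4] = 5*6 = 30
Sum = 21 + 0 + 0 + 3 + 30 = 54

54


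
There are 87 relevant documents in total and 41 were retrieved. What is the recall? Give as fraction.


Recall = retrieved_relevant / total_relevant
= 41 / 87
= 41 / (41 + 46)
= 41/87

41/87


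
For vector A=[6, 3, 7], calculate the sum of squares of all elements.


|A|^2 = sum of squared components
A[0]^2 = 6^2 = 36
A[1]^2 = 3^2 = 9
A[2]^2 = 7^2 = 49
Sum = 36 + 9 + 49 = 94

94


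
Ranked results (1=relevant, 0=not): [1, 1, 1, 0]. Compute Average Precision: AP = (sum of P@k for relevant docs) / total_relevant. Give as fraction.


Computing P@k for each relevant position:
Position 1: relevant, P@1 = 1/1 = 1
Position 2: relevant, P@2 = 2/2 = 1
Position 3: relevant, P@3 = 3/3 = 1
Position 4: not relevant
Sum of P@k = 1 + 1 + 1 = 3
AP = 3 / 3 = 1

1


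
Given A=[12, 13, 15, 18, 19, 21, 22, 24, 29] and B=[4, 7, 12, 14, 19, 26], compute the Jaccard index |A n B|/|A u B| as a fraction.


A intersect B = [12, 19]
|A intersect B| = 2
A union B = [4, 7, 12, 13, 14, 15, 18, 19, 21, 22, 24, 26, 29]
|A union B| = 13
Jaccard = 2/13 = 2/13

2/13


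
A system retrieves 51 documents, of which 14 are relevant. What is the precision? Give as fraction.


Precision = relevant_retrieved / total_retrieved
= 14 / 51
= 14 / (14 + 37)
= 14/51

14/51


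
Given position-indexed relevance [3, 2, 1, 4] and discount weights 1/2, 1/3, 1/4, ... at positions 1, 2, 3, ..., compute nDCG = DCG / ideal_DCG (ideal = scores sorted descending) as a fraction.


Position discount weights w_i = 1/(i+1) for i=1..4:
Weights = [1/2, 1/3, 1/4, 1/5]
Actual relevance: [3, 2, 1, 4]
DCG = 3/2 + 2/3 + 1/4 + 4/5 = 193/60
Ideal relevance (sorted desc): [4, 3, 2, 1]
Ideal DCG = 4/2 + 3/3 + 2/4 + 1/5 = 37/10
nDCG = DCG / ideal_DCG = 193/60 / 37/10 = 193/222

193/222
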